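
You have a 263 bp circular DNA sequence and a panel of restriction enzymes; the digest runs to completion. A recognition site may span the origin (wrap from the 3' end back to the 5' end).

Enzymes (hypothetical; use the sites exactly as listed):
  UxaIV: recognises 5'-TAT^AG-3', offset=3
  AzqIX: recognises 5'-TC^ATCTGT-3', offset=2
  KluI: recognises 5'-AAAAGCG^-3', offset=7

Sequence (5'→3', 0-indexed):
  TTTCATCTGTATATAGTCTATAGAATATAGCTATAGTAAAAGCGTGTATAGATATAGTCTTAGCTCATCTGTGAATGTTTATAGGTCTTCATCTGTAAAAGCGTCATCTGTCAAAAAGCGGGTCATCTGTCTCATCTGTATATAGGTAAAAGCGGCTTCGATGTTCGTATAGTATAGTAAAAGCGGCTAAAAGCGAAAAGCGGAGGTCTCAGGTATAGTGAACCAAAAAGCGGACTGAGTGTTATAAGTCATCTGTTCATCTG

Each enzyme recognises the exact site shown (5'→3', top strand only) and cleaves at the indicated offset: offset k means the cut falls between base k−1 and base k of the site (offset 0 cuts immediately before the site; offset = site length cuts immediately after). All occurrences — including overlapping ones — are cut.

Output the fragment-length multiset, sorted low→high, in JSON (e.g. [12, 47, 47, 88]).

[2,4,5,5,6,6,7,7,7,8,8,9,9,10,10,10,10,10,11,11,13,14,15,16,16,16,18]

Site scan:
  UxaIV TATAG/3: at [11, 18, 25, 31, 46, 52, 79, 140, 167, 172, 213] ⇒ [14, 21, 28, 34, 49, 55, 82, 143, 170, 175, 216]
  AzqIX TCATCTGT/2: at [2, 64, 88, 103, 122, 131, 248, 256] ⇒ [4, 66, 90, 105, 124, 133, 250, 258]
  KluI AAAAGCG/7: at [37, 96, 113, 147, 178, 188, 195, 225] ⇒ [44, 103, 120, 154, 185, 195, 202, 232]

Pooled cuts: [4, 14, 21, 28, 34, 44, 49, 55, 66, 82, 90, 103, 105, 120, 124, 133, 143, 154, 170, 175, 185, 195, 202, 216, 232, 250, 258]

Fragments:
  4→14: 10 bp
  14→21: 7 bp
  21→28: 7 bp
  28→34: 6 bp
  34→44: 10 bp
  44→49: 5 bp
  49→55: 6 bp
  55→66: 11 bp
  66→82: 16 bp
  82→90: 8 bp
  90→103: 13 bp
  103→105: 2 bp
  105→120: 15 bp
  120→124: 4 bp
  124→133: 9 bp
  133→143: 10 bp
  143→154: 11 bp
  154→170: 16 bp
  170→175: 5 bp
  175→185: 10 bp
  185→195: 10 bp
  195→202: 7 bp
  202→216: 14 bp
  216→232: 16 bp
  232→250: 18 bp
  250→258: 8 bp
  258→4 (wrap): 263-258+4 = 9 bp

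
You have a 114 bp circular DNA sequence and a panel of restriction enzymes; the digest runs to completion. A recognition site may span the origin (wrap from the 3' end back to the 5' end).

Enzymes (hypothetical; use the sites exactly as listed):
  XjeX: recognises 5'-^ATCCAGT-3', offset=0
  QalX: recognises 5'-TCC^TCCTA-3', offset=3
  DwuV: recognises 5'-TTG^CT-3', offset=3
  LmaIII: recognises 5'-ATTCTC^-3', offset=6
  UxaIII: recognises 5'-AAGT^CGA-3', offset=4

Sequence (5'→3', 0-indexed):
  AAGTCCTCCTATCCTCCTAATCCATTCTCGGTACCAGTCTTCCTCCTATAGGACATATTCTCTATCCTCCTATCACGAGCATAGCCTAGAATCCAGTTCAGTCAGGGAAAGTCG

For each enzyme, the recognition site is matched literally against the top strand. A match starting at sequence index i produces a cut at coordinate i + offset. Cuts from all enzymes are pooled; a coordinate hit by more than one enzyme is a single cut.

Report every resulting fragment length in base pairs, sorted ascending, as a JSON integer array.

[5,8,8,14,15,19,22,23]

Site scan:
  XjeX ATCCAGT/0: at [90] ⇒ [90]
  QalX TCCTCCTA/3: at [3, 11, 40, 64] ⇒ [6, 14, 43, 67]
  DwuV (TTGCT, off=3): no sites
  LmaIII ATTCTC/6: at [23, 56] ⇒ [29, 62]
  UxaIII AAGTCGA/4: at [108] ⇒ [112]

All cut coordinates (distinct, sorted): [6, 14, 29, 43, 62, 67, 90, 112]

Fragment lengths:
  6→14: 8 bp
  14→29: 15 bp
  29→43: 14 bp
  43→62: 19 bp
  62→67: 5 bp
  67→90: 23 bp
  90→112: 22 bp
  112→6 (wrap): 114-112+6 = 8 bp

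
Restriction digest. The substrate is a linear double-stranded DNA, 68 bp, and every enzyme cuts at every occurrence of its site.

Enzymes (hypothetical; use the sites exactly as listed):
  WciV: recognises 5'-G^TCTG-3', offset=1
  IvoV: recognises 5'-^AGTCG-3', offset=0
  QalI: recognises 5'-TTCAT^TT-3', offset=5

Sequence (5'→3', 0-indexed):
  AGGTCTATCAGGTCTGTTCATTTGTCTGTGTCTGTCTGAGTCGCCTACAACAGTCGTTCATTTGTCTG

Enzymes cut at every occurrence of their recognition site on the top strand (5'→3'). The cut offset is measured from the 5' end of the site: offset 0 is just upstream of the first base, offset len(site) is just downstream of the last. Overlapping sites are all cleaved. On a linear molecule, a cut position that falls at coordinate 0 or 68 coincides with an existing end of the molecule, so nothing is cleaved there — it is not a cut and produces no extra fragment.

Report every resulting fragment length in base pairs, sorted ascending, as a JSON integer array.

[3,3,4,4,4,6,9,10,12,13]

Per-enzyme occurrences:
  WciV (GTCTG, off=1): starts [11, 23, 29, 33, 63] → cuts [12, 24, 30, 34, 64]
  IvoV (AGTCG, off=0): starts [38, 51] → cuts [38, 51]
  QalI (TTCATTT, off=5): starts [16, 56] → cuts [21, 61]

Pooled cuts: [12, 21, 24, 30, 34, 38, 51, 61, 64]

Fragments:
  [0,12): 12 bp
  [12,21): 9 bp
  [21,24): 3 bp
  [24,30): 6 bp
  [30,34): 4 bp
  [34,38): 4 bp
  [38,51): 13 bp
  [51,61): 10 bp
  [61,64): 3 bp
  [64,68): 4 bp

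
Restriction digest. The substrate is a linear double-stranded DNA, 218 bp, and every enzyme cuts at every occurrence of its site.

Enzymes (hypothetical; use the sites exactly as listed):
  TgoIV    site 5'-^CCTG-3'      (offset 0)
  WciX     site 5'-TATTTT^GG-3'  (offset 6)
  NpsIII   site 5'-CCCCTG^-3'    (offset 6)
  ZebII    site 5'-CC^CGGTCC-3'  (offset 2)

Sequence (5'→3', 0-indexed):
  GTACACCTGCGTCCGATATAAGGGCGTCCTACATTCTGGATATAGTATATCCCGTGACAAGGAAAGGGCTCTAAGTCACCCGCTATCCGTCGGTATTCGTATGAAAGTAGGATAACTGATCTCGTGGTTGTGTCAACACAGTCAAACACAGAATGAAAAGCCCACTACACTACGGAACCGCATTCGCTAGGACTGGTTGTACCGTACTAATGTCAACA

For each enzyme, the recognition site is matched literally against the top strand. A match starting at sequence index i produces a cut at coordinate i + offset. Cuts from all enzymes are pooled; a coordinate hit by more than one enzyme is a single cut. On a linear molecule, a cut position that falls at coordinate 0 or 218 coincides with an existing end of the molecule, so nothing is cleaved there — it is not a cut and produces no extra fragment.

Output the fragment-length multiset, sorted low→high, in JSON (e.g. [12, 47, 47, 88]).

[5,213]

Scan for sites:
  TgoIV CCTG/0: at [5] ⇒ [5]
  WciX (TATTTTGG, off=6): no sites
  NpsIII (CCCCTG, off=6): no sites
  ZebII (CCCGGTCC, off=2): no sites

Pooled cuts: [5]

Fragments:
  [0,5): 5 bp
  [5,218): 213 bp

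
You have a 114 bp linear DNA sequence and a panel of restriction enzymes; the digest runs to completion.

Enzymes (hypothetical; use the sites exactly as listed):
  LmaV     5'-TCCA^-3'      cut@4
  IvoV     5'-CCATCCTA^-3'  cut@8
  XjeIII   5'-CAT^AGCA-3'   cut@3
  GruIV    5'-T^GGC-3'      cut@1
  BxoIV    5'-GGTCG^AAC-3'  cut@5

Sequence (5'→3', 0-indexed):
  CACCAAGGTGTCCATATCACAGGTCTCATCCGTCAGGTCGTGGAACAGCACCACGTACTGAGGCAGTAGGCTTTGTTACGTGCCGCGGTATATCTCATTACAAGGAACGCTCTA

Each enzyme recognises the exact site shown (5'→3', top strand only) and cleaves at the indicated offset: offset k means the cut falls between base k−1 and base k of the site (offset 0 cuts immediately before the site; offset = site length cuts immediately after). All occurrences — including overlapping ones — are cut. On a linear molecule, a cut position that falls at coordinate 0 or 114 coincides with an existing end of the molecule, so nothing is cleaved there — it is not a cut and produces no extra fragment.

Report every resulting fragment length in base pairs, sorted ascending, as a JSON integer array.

Per-enzyme occurrences:
  LmaV TCCA/4: at [10] ⇒ [14]
  IvoV (CCATCCTA, off=8): no sites
  XjeIII (CATAGCA, off=3): no sites
  GruIV (TGGC, off=1): no sites
  BxoIV (GGTCGAAC, off=5): no sites

All cut coordinates (distinct, sorted): [14]

Fragment lengths:
  [0,14): 14 bp
  [14,114): 100 bp

[14,100]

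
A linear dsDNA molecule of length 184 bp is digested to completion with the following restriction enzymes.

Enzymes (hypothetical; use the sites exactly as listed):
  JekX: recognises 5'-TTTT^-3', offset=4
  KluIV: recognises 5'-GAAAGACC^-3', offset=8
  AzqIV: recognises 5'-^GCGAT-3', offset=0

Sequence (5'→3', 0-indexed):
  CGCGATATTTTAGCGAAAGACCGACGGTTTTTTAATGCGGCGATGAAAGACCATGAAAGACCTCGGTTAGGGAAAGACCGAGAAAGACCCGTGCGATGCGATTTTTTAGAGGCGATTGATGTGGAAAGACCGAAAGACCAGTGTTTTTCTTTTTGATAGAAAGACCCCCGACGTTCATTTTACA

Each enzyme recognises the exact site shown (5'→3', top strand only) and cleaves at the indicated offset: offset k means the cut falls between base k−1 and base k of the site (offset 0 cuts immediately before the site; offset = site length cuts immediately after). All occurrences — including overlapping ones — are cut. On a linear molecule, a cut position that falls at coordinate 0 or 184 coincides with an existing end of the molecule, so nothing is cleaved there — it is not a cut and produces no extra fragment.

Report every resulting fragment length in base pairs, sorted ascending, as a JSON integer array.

[1,1,1,1,1,1,1,3,3,4,5,5,6,8,8,8,9,10,10,10,11,12,13,15,17,20]

Per-enzyme occurrences:
  JekX TTTT/4: at [7, 27, 28, 29, 101, 102, 103, 143, 144, 149, 150, 177] ⇒ [11, 31, 32, 33, 105, 106, 107, 147, 148, 153, 154, 181]
  KluIV GAAAGACC/8: at [14, 44, 54, 71, 81, 123, 131, 158] ⇒ [22, 52, 62, 79, 89, 131, 139, 166]
  AzqIV GCGAT/0: at [1, 39, 92, 97, 111] ⇒ [1, 39, 92, 97, 111]

Pooled cuts: [1, 11, 22, 31, 32, 33, 39, 52, 62, 79, 89, 92, 97, 105, 106, 107, 111, 131, 139, 147, 148, 153, 154, 166, 181]

Fragment lengths:
  [0,1): 1 bp
  [1,11): 10 bp
  [11,22): 11 bp
  [22,31): 9 bp
  [31,32): 1 bp
  [32,33): 1 bp
  [33,39): 6 bp
  [39,52): 13 bp
  [52,62): 10 bp
  [62,79): 17 bp
  [79,89): 10 bp
  [89,92): 3 bp
  [92,97): 5 bp
  [97,105): 8 bp
  [105,106): 1 bp
  [106,107): 1 bp
  [107,111): 4 bp
  [111,131): 20 bp
  [131,139): 8 bp
  [139,147): 8 bp
  [147,148): 1 bp
  [148,153): 5 bp
  [153,154): 1 bp
  [154,166): 12 bp
  [166,181): 15 bp
  [181,184): 3 bp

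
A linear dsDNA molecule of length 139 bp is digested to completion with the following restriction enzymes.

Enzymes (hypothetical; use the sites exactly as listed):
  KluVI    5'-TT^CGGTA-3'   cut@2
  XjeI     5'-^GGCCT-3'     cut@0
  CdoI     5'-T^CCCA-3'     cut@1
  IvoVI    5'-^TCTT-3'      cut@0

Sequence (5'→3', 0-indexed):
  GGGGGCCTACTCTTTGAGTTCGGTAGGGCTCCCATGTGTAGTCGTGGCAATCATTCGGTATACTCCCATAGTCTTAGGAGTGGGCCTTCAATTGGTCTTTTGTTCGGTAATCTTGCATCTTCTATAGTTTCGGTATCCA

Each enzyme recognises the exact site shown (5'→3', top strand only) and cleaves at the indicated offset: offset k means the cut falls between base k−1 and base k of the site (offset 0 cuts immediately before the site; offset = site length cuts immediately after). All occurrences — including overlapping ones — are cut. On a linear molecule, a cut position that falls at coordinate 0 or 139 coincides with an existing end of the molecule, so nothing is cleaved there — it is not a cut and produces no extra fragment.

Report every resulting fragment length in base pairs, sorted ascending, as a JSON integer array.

Site scan:
  KluVI TTCGGTA/2: at [18, 53, 102, 128] ⇒ [20, 55, 104, 130]
  XjeI GGCCT/0: at [3, 82] ⇒ [3, 82]
  CdoI TCCCA/1: at [29, 63] ⇒ [30, 64]
  IvoVI TCTT/0: at [10, 71, 95, 110, 117] ⇒ [10, 71, 95, 110, 117]

Pooled cuts: [3, 10, 20, 30, 55, 64, 71, 82, 95, 104, 110, 117, 130]

Fragments:
  [0,3): 3 bp
  [3,10): 7 bp
  [10,20): 10 bp
  [20,30): 10 bp
  [30,55): 25 bp
  [55,64): 9 bp
  [64,71): 7 bp
  [71,82): 11 bp
  [82,95): 13 bp
  [95,104): 9 bp
  [104,110): 6 bp
  [110,117): 7 bp
  [117,130): 13 bp
  [130,139): 9 bp

[3,6,7,7,7,9,9,9,10,10,11,13,13,25]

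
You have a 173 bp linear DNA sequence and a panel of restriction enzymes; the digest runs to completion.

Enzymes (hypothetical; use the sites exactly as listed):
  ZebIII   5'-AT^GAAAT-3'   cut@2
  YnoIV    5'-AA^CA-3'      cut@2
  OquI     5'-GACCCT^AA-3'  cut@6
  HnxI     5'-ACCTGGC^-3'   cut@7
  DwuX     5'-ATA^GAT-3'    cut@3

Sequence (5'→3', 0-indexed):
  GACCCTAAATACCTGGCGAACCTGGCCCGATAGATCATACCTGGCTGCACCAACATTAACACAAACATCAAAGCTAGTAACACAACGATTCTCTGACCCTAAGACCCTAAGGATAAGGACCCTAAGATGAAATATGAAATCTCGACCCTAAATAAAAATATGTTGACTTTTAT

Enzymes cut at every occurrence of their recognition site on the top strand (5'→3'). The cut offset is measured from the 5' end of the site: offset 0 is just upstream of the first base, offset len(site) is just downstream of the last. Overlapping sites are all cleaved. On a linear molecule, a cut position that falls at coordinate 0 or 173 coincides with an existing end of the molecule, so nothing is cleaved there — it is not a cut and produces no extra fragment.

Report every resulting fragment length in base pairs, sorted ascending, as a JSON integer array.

[5,6,6,6,6,7,8,8,9,11,13,14,15,15,20,24]

Site scan:
  ZebIII ATGAAAT/2: at [126, 133] ⇒ [128, 135]
  YnoIV AACA/2: at [51, 57, 63, 78] ⇒ [53, 59, 65, 80]
  OquI GACCCTAA/6: at [0, 94, 102, 117, 143] ⇒ [6, 100, 108, 123, 149]
  HnxI ACCTGGC/7: at [10, 19, 38] ⇒ [17, 26, 45]
  DwuX ATAGAT/3: at [29] ⇒ [32]

Pooled cuts: [6, 17, 26, 32, 45, 53, 59, 65, 80, 100, 108, 123, 128, 135, 149]

Fragments:
  [0,6): 6 bp
  [6,17): 11 bp
  [17,26): 9 bp
  [26,32): 6 bp
  [32,45): 13 bp
  [45,53): 8 bp
  [53,59): 6 bp
  [59,65): 6 bp
  [65,80): 15 bp
  [80,100): 20 bp
  [100,108): 8 bp
  [108,123): 15 bp
  [123,128): 5 bp
  [128,135): 7 bp
  [135,149): 14 bp
  [149,173): 24 bp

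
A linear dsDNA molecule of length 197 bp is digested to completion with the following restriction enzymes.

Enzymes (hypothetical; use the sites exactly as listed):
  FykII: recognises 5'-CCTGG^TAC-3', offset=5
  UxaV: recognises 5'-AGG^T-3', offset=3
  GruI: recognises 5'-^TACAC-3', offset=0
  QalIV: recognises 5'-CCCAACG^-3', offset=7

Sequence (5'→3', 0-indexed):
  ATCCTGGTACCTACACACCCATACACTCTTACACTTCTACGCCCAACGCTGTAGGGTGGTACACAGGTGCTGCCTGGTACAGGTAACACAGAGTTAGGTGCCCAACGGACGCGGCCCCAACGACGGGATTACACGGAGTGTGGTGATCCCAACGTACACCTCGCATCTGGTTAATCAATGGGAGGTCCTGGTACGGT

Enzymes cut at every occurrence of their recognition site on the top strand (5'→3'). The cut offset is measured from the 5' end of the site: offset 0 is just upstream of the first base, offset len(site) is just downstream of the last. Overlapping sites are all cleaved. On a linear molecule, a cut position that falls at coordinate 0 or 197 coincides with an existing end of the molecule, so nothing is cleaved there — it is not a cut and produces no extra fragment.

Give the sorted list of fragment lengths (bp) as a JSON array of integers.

[4,6,6,6,7,7,8,8,9,10,10,11,15,15,19,25,31]

Per-enzyme occurrences:
  FykII (CCTGGTAC, off=5): starts [2, 72, 186] → cuts [7, 77, 191]
  UxaV (AGGT, off=3): starts [64, 80, 95, 182] → cuts [67, 83, 98, 185]
  GruI (TACAC, off=0): starts [11, 21, 29, 59, 129, 154] → cuts [11, 21, 29, 59, 129, 154]
  QalIV (CCCAACG, off=7): starts [41, 100, 115, 147] → cuts [48, 107, 122, 154]

Pooled cuts: [7, 11, 21, 29, 48, 59, 67, 77, 83, 98, 107, 122, 129, 154, 185, 191]

Fragments:
  [0,7): 7 bp
  [7,11): 4 bp
  [11,21): 10 bp
  [21,29): 8 bp
  [29,48): 19 bp
  [48,59): 11 bp
  [59,67): 8 bp
  [67,77): 10 bp
  [77,83): 6 bp
  [83,98): 15 bp
  [98,107): 9 bp
  [107,122): 15 bp
  [122,129): 7 bp
  [129,154): 25 bp
  [154,185): 31 bp
  [185,191): 6 bp
  [191,197): 6 bp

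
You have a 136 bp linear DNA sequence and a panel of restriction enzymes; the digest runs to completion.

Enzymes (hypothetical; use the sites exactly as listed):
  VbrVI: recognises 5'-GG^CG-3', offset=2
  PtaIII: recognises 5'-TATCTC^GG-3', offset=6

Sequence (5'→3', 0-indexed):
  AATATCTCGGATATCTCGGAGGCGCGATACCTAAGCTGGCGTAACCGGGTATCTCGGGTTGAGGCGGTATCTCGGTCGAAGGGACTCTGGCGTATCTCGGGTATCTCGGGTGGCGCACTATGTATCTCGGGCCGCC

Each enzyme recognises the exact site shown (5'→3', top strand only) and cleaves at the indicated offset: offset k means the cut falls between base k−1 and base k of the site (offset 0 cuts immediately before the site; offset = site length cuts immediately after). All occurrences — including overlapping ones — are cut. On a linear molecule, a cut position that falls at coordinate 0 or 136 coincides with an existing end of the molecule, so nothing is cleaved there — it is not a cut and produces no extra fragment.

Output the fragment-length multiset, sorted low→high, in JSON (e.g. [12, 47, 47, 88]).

Site scan:
  VbrVI GGCG/2: at [20, 37, 62, 88, 111] ⇒ [22, 39, 64, 90, 113]
  PtaIII TATCTCGG/6: at [2, 11, 49, 67, 92, 101, 122] ⇒ [8, 17, 55, 73, 98, 107, 128]

Pooled cuts: [8, 17, 22, 39, 55, 64, 73, 90, 98, 107, 113, 128]

Fragment lengths:
  [0,8): 8 bp
  [8,17): 9 bp
  [17,22): 5 bp
  [22,39): 17 bp
  [39,55): 16 bp
  [55,64): 9 bp
  [64,73): 9 bp
  [73,90): 17 bp
  [90,98): 8 bp
  [98,107): 9 bp
  [107,113): 6 bp
  [113,128): 15 bp
  [128,136): 8 bp

[5,6,8,8,8,9,9,9,9,15,16,17,17]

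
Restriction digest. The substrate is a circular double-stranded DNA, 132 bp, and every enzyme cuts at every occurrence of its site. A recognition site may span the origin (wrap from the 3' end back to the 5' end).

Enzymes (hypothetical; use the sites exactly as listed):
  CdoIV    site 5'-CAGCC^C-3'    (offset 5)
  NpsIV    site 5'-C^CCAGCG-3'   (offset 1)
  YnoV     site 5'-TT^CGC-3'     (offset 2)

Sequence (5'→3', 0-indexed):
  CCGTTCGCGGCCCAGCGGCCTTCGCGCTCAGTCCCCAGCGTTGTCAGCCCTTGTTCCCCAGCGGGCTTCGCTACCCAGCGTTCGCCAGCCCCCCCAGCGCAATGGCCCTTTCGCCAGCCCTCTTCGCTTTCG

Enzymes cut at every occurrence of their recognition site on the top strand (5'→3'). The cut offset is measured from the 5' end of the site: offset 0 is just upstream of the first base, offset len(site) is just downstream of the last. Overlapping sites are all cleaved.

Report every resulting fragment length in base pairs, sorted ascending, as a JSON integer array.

[3,5,6,6,6,7,8,8,8,8,11,11,12,15,18]

Scan for sites:
  CdoIV CAGCCC/5: at [44, 85, 114] ⇒ [49, 90, 119]
  NpsIV CCCAGCG/1: at [10, 33, 56, 73, 92] ⇒ [11, 34, 57, 74, 93]
  YnoV TTCGC/2: at [3, 20, 66, 80, 109, 122, 128] ⇒ [5, 22, 68, 82, 111, 124, 130]

Pooled cuts: [5, 11, 22, 34, 49, 57, 68, 74, 82, 90, 93, 111, 119, 124, 130]

Fragments:
  5→11: 6 bp
  11→22: 11 bp
  22→34: 12 bp
  34→49: 15 bp
  49→57: 8 bp
  57→68: 11 bp
  68→74: 6 bp
  74→82: 8 bp
  82→90: 8 bp
  90→93: 3 bp
  93→111: 18 bp
  111→119: 8 bp
  119→124: 5 bp
  124→130: 6 bp
  130→5 (wrap): 132-130+5 = 7 bp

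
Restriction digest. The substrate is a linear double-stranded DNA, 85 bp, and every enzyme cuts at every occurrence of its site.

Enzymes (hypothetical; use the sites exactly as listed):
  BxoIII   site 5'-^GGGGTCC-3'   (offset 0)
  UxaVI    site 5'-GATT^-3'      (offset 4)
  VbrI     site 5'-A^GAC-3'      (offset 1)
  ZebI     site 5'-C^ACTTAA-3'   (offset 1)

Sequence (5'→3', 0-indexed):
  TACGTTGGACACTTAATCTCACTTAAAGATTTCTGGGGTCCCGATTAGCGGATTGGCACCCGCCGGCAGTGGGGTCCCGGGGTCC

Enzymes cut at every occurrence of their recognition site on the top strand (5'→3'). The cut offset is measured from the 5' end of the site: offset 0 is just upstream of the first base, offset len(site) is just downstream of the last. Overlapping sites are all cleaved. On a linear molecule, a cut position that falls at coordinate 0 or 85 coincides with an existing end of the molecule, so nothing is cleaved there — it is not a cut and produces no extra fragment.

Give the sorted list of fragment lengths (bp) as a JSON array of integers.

Per-enzyme occurrences:
  BxoIII GGGGTCC/0: at [34, 70, 78] ⇒ [34, 70, 78]
  UxaVI GATT/4: at [27, 42, 50] ⇒ [31, 46, 54]
  VbrI (AGAC, off=1): no sites
  ZebI CACTTAA/1: at [9, 19] ⇒ [10, 20]

All cut coordinates (distinct, sorted): [10, 20, 31, 34, 46, 54, 70, 78]

Fragments:
  [0,10): 10 bp
  [10,20): 10 bp
  [20,31): 11 bp
  [31,34): 3 bp
  [34,46): 12 bp
  [46,54): 8 bp
  [54,70): 16 bp
  [70,78): 8 bp
  [78,85): 7 bp

[3,7,8,8,10,10,11,12,16]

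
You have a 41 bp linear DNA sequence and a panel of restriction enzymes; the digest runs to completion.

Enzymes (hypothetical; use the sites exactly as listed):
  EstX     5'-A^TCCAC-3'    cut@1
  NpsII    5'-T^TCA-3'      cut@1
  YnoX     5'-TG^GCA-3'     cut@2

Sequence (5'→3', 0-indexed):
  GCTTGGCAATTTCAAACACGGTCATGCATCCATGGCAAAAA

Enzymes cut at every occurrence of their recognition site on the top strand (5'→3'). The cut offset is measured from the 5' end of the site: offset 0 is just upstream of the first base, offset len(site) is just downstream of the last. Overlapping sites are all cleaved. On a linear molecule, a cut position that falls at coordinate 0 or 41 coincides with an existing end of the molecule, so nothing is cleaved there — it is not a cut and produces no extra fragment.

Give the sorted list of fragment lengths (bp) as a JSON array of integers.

Site scan:
  EstX (ATCCAC, off=1): no sites
  NpsII TTCA/1: at [10] ⇒ [11]
  YnoX TGGCA/2: at [3, 32] ⇒ [5, 34]

Pooled cuts: [5, 11, 34]

Fragment lengths:
  [0,5): 5 bp
  [5,11): 6 bp
  [11,34): 23 bp
  [34,41): 7 bp

[5,6,7,23]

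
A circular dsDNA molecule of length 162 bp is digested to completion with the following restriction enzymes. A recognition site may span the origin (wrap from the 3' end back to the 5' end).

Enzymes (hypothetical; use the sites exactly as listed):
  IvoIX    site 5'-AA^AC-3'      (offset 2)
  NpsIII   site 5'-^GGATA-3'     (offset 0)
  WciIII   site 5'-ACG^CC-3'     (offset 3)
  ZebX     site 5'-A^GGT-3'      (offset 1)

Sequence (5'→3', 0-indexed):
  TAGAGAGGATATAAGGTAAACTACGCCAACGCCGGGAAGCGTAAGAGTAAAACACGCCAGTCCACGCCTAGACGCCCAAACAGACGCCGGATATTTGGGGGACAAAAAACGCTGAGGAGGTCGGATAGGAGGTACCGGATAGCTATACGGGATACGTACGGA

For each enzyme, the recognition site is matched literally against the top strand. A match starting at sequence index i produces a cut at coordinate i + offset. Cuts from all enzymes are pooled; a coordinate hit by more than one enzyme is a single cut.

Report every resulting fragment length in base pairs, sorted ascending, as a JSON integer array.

[2,4,5,5,5,6,6,6,7,8,8,8,9,10,10,10,13,20,20]

Scan for sites:
  IvoIX AAAC/2: at [17, 49, 77, 106] ⇒ [19, 51, 79, 108]
  NpsIII GGATA/0: at [6, 88, 122, 136, 149, 159] ⇒ [6, 88, 122, 136, 149, 159]
  WciIII ACGCC/3: at [22, 28, 53, 63, 71, 83] ⇒ [25, 31, 56, 66, 74, 86]
  ZebX AGGT/1: at [13, 117, 129] ⇒ [14, 118, 130]

All cut coordinates (distinct, sorted): [6, 14, 19, 25, 31, 51, 56, 66, 74, 79, 86, 88, 108, 118, 122, 130, 136, 149, 159]

Fragments:
  6→14: 8 bp
  14→19: 5 bp
  19→25: 6 bp
  25→31: 6 bp
  31→51: 20 bp
  51→56: 5 bp
  56→66: 10 bp
  66→74: 8 bp
  74→79: 5 bp
  79→86: 7 bp
  86→88: 2 bp
  88→108: 20 bp
  108→118: 10 bp
  118→122: 4 bp
  122→130: 8 bp
  130→136: 6 bp
  136→149: 13 bp
  149→159: 10 bp
  159→6 (wrap): 162-159+6 = 9 bp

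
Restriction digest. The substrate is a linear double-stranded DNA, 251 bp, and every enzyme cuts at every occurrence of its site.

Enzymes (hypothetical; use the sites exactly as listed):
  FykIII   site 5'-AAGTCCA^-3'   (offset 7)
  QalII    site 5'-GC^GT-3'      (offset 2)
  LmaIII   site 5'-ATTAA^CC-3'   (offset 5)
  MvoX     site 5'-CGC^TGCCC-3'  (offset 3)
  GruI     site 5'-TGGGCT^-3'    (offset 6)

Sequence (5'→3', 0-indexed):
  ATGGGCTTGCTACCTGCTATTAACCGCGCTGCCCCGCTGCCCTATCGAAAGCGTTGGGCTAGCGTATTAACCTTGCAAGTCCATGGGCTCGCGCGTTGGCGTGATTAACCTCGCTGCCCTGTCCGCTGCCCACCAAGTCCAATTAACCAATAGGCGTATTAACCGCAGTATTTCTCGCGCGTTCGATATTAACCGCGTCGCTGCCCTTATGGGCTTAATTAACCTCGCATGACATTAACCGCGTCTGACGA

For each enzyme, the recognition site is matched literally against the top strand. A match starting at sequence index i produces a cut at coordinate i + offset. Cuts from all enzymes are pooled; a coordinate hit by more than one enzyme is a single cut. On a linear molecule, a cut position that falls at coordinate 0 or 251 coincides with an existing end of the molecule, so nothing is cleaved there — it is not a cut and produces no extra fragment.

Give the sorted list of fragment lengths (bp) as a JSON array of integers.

[3,4,4,5,5,5,6,6,6,6,7,7,7,7,8,8,8,9,9,12,12,13,14,15,15,16,16,18]

Scan for sites:
  FykIII (AAGTCCA, off=7): starts [76, 134] → cuts [83, 141]
  QalII (GCGT, off=2): starts [50, 61, 92, 98, 153, 178, 194, 240] → cuts [52, 63, 94, 100, 155, 180, 196, 242]
  LmaIII (ATTAACC, off=5): starts [18, 65, 103, 141, 157, 187, 217, 233] → cuts [23, 70, 108, 146, 162, 192, 222, 238]
  MvoX (CGCTGCCC, off=3): starts [26, 34, 111, 123, 198] → cuts [29, 37, 114, 126, 201]
  GruI (TGGGCT, off=6): starts [1, 54, 83, 209] → cuts [7, 60, 89, 215]

All cut coordinates (distinct, sorted): [7, 23, 29, 37, 52, 60, 63, 70, 83, 89, 94, 100, 108, 114, 126, 141, 146, 155, 162, 180, 192, 196, 201, 215, 222, 238, 242]

Fragments:
  [0,7): 7 bp
  [7,23): 16 bp
  [23,29): 6 bp
  [29,37): 8 bp
  [37,52): 15 bp
  [52,60): 8 bp
  [60,63): 3 bp
  [63,70): 7 bp
  [70,83): 13 bp
  [83,89): 6 bp
  [89,94): 5 bp
  [94,100): 6 bp
  [100,108): 8 bp
  [108,114): 6 bp
  [114,126): 12 bp
  [126,141): 15 bp
  [141,146): 5 bp
  [146,155): 9 bp
  [155,162): 7 bp
  [162,180): 18 bp
  [180,192): 12 bp
  [192,196): 4 bp
  [196,201): 5 bp
  [201,215): 14 bp
  [215,222): 7 bp
  [222,238): 16 bp
  [238,242): 4 bp
  [242,251): 9 bp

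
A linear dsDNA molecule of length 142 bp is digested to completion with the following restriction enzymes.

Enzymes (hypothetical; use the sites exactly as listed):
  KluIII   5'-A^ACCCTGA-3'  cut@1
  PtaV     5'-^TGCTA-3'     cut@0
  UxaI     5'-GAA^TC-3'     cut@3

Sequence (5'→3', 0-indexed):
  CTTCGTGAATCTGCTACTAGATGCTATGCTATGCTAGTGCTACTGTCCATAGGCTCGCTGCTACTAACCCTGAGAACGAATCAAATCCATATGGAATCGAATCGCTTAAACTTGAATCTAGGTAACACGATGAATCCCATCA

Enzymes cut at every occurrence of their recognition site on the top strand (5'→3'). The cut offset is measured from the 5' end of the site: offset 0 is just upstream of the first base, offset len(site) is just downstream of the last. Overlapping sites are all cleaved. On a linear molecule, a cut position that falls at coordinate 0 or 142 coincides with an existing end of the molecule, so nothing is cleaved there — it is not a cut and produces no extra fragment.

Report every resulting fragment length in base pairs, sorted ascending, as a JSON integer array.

[2,5,5,5,6,8,8,9,10,14,15,16,18,21]

Site scan:
  KluIII (AACCCTGA, off=1): starts [65] → cuts [66]
  PtaV (TGCTA, off=0): starts [11, 21, 26, 31, 37, 58] → cuts [11, 21, 26, 31, 37, 58]
  UxaI (GAATC, off=3): starts [6, 77, 93, 98, 113, 131] → cuts [9, 80, 96, 101, 116, 134]

All cut coordinates (distinct, sorted): [9, 11, 21, 26, 31, 37, 58, 66, 80, 96, 101, 116, 134]

Fragments:
  [0,9): 9 bp
  [9,11): 2 bp
  [11,21): 10 bp
  [21,26): 5 bp
  [26,31): 5 bp
  [31,37): 6 bp
  [37,58): 21 bp
  [58,66): 8 bp
  [66,80): 14 bp
  [80,96): 16 bp
  [96,101): 5 bp
  [101,116): 15 bp
  [116,134): 18 bp
  [134,142): 8 bp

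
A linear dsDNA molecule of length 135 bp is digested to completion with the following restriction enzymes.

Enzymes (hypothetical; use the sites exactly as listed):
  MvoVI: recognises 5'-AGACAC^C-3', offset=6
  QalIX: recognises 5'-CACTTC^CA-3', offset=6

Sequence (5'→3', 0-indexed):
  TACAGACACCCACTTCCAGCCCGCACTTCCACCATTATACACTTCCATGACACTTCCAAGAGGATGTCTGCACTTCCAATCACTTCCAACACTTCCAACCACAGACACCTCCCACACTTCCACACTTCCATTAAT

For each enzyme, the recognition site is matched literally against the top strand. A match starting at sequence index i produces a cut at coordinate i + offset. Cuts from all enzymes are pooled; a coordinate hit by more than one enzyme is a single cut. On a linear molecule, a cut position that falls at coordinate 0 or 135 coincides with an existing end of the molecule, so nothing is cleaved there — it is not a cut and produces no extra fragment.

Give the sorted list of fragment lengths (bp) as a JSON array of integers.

Scan for sites:
  MvoVI (AGACACC, off=6): starts [3, 102] → cuts [9, 108]
  QalIX (CACTTCCA, off=6): starts [10, 23, 39, 50, 70, 80, 89, 114, 122] → cuts [16, 29, 45, 56, 76, 86, 95, 120, 128]

Pooled cuts: [9, 16, 29, 45, 56, 76, 86, 95, 108, 120, 128]

Fragment lengths:
  [0,9): 9 bp
  [9,16): 7 bp
  [16,29): 13 bp
  [29,45): 16 bp
  [45,56): 11 bp
  [56,76): 20 bp
  [76,86): 10 bp
  [86,95): 9 bp
  [95,108): 13 bp
  [108,120): 12 bp
  [120,128): 8 bp
  [128,135): 7 bp

[7,7,8,9,9,10,11,12,13,13,16,20]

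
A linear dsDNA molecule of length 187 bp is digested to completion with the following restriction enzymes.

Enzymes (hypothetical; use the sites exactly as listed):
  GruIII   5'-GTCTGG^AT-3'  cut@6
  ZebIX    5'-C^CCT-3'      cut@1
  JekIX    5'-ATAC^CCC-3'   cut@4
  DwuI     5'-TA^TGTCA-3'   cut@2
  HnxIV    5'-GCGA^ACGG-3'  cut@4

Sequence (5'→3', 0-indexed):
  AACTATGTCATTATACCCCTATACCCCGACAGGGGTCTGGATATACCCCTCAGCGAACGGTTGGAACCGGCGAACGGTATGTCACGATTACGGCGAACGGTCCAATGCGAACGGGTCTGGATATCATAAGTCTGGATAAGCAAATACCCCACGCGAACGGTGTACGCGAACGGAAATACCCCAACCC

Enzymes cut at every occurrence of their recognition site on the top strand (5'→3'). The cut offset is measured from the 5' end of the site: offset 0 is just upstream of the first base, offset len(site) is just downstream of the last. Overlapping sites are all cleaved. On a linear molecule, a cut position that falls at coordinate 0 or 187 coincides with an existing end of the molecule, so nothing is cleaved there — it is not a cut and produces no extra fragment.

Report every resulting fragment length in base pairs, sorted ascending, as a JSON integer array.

Scan for sites:
  GruIII (GTCTGGAT, off=6): starts [34, 114, 129] → cuts [40, 120, 135]
  ZebIX (CCCT, off=1): starts [16, 46] → cuts [17, 47]
  JekIX (ATACCCC, off=4): starts [12, 20, 42, 143, 175] → cuts [16, 24, 46, 147, 179]
  DwuI (TATGTCA, off=2): starts [3, 77] → cuts [5, 79]
  HnxIV (GCGAACGG, off=4): starts [52, 69, 92, 106, 152, 165] → cuts [56, 73, 96, 110, 156, 169]

Pooled cuts: [5, 16, 17, 24, 40, 46, 47, 56, 73, 79, 96, 110, 120, 135, 147, 156, 169, 179]

Fragments:
  [0,5): 5 bp
  [5,16): 11 bp
  [16,17): 1 bp
  [17,24): 7 bp
  [24,40): 16 bp
  [40,46): 6 bp
  [46,47): 1 bp
  [47,56): 9 bp
  [56,73): 17 bp
  [73,79): 6 bp
  [79,96): 17 bp
  [96,110): 14 bp
  [110,120): 10 bp
  [120,135): 15 bp
  [135,147): 12 bp
  [147,156): 9 bp
  [156,169): 13 bp
  [169,179): 10 bp
  [179,187): 8 bp

[1,1,5,6,6,7,8,9,9,10,10,11,12,13,14,15,16,17,17]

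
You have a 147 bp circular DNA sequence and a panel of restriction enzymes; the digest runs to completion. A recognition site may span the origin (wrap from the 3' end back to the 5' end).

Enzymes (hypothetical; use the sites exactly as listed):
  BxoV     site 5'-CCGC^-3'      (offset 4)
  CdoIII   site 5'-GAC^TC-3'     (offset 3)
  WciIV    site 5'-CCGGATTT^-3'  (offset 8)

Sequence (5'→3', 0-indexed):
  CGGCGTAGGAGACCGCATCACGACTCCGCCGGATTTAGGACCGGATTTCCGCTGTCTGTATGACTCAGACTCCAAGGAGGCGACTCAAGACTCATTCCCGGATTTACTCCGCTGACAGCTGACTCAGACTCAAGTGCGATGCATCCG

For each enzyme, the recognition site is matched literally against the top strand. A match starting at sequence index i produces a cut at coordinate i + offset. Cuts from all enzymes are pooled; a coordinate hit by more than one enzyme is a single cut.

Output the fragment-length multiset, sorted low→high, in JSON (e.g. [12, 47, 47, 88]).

[4,5,6,6,7,7,7,8,11,12,12,14,14,15,19]

Scan for sites:
  BxoV CCGC/4: at [12, 25, 48, 108, 144] ⇒ [1, 16, 29, 52, 112]
  CdoIII GACTC/3: at [21, 61, 67, 81, 88, 120, 126] ⇒ [24, 64, 70, 84, 91, 123, 129]
  WciIV CCGGATTT/8: at [28, 40, 97] ⇒ [36, 48, 105]

All cut coordinates (distinct, sorted): [1, 16, 24, 29, 36, 48, 52, 64, 70, 84, 91, 105, 112, 123, 129]

Fragment lengths:
  1→16: 15 bp
  16→24: 8 bp
  24→29: 5 bp
  29→36: 7 bp
  36→48: 12 bp
  48→52: 4 bp
  52→64: 12 bp
  64→70: 6 bp
  70→84: 14 bp
  84→91: 7 bp
  91→105: 14 bp
  105→112: 7 bp
  112→123: 11 bp
  123→129: 6 bp
  129→1 (wrap): 147-129+1 = 19 bp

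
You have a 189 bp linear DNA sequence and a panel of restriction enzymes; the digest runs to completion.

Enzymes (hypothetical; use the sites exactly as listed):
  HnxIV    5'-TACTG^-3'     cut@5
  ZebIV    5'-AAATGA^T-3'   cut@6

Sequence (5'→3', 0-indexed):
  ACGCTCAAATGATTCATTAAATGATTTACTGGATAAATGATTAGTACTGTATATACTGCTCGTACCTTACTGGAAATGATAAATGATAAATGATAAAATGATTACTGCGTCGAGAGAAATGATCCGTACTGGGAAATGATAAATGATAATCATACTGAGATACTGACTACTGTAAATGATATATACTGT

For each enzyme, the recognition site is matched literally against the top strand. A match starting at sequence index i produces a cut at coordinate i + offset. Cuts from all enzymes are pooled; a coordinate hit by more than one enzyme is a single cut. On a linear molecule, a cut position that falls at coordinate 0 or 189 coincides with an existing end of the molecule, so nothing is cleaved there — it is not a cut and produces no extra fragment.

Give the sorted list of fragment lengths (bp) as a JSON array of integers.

Scan for sites:
  HnxIV TACTG/5: at [26, 44, 53, 67, 102, 126, 152, 160, 167, 183] ⇒ [31, 49, 58, 72, 107, 131, 157, 165, 172, 188]
  ZebIV AAATGAT/6: at [6, 18, 34, 73, 80, 87, 95, 116, 133, 140, 173] ⇒ [12, 24, 40, 79, 86, 93, 101, 122, 139, 146, 179]

All cut coordinates (distinct, sorted): [12, 24, 31, 40, 49, 58, 72, 79, 86, 93, 101, 107, 122, 131, 139, 146, 157, 165, 172, 179, 188]

Fragments:
  [0,12): 12 bp
  [12,24): 12 bp
  [24,31): 7 bp
  [31,40): 9 bp
  [40,49): 9 bp
  [49,58): 9 bp
  [58,72): 14 bp
  [72,79): 7 bp
  [79,86): 7 bp
  [86,93): 7 bp
  [93,101): 8 bp
  [101,107): 6 bp
  [107,122): 15 bp
  [122,131): 9 bp
  [131,139): 8 bp
  [139,146): 7 bp
  [146,157): 11 bp
  [157,165): 8 bp
  [165,172): 7 bp
  [172,179): 7 bp
  [179,188): 9 bp
  [188,189): 1 bp

[1,6,7,7,7,7,7,7,7,8,8,8,9,9,9,9,9,11,12,12,14,15]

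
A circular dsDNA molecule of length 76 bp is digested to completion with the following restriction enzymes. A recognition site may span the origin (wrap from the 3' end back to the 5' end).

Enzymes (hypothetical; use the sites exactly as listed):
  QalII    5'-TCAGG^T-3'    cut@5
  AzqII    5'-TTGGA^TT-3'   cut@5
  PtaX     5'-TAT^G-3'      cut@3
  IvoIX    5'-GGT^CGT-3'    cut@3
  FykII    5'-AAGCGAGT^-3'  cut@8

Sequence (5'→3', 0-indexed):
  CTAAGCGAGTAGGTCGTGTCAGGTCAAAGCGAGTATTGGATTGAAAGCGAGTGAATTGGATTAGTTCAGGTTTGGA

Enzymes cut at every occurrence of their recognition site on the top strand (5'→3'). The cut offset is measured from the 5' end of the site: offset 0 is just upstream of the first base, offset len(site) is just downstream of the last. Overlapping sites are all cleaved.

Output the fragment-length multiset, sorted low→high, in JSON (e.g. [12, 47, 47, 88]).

Site scan:
  QalII (TCAGGT, off=5): starts [18, 65] → cuts [23, 70]
  AzqII (TTGGATT, off=5): starts [35, 55] → cuts [40, 60]
  PtaX (TATG, off=3): no sites
  IvoIX (GGTCGT, off=3): starts [11] → cuts [14]
  FykII (AAGCGAGT, off=8): starts [2, 26, 44] → cuts [10, 34, 52]

All cut coordinates (distinct, sorted): [10, 14, 23, 34, 40, 52, 60, 70]

Fragments:
  10→14: 4 bp
  14→23: 9 bp
  23→34: 11 bp
  34→40: 6 bp
  40→52: 12 bp
  52→60: 8 bp
  60→70: 10 bp
  70→10 (wrap): 76-70+10 = 16 bp

[4,6,8,9,10,11,12,16]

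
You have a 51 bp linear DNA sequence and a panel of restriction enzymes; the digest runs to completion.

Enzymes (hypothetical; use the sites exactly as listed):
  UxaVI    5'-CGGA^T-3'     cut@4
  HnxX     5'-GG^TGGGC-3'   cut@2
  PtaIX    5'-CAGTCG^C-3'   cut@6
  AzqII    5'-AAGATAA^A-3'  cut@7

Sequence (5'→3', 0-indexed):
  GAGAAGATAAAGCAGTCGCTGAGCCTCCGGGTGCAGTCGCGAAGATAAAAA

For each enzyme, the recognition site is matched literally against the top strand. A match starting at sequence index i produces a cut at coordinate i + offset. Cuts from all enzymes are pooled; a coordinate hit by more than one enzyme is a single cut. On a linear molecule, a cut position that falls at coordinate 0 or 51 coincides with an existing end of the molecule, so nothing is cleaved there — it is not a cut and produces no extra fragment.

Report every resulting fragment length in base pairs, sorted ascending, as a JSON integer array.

[3,8,9,10,21]

Scan for sites:
  UxaVI (CGGAT, off=4): no sites
  HnxX (GGTGGGC, off=2): no sites
  PtaIX (CAGTCGC, off=6): starts [12, 33] → cuts [18, 39]
  AzqII (AAGATAAA, off=7): starts [3, 41] → cuts [10, 48]

All cut coordinates (distinct, sorted): [10, 18, 39, 48]

Fragments:
  [0,10): 10 bp
  [10,18): 8 bp
  [18,39): 21 bp
  [39,48): 9 bp
  [48,51): 3 bp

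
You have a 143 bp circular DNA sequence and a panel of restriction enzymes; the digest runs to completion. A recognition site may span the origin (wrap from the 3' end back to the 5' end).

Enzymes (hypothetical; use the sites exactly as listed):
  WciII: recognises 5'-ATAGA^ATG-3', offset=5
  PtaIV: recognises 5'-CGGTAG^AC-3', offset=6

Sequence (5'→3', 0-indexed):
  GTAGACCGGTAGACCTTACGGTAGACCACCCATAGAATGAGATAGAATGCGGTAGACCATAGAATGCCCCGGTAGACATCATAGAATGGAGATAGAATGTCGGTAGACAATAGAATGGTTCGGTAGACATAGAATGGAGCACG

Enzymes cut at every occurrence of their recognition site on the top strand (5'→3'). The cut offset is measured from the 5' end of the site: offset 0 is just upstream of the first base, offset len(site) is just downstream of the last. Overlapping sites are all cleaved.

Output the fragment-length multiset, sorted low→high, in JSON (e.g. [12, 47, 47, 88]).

[7,8,8,8,9,10,10,10,11,12,12,12,12,14]

Scan for sites:
  WciII (ATAGAATG, off=5): starts [31, 41, 58, 80, 91, 109, 128] → cuts [36, 46, 63, 85, 96, 114, 133]
  PtaIV (CGGTAGAC, off=6): starts [6, 18, 49, 69, 100, 120, 141] → cuts [4, 12, 24, 55, 75, 106, 126]

Pooled cuts: [4, 12, 24, 36, 46, 55, 63, 75, 85, 96, 106, 114, 126, 133]

Fragment lengths:
  4→12: 8 bp
  12→24: 12 bp
  24→36: 12 bp
  36→46: 10 bp
  46→55: 9 bp
  55→63: 8 bp
  63→75: 12 bp
  75→85: 10 bp
  85→96: 11 bp
  96→106: 10 bp
  106→114: 8 bp
  114→126: 12 bp
  126→133: 7 bp
  133→4 (wrap): 143-133+4 = 14 bp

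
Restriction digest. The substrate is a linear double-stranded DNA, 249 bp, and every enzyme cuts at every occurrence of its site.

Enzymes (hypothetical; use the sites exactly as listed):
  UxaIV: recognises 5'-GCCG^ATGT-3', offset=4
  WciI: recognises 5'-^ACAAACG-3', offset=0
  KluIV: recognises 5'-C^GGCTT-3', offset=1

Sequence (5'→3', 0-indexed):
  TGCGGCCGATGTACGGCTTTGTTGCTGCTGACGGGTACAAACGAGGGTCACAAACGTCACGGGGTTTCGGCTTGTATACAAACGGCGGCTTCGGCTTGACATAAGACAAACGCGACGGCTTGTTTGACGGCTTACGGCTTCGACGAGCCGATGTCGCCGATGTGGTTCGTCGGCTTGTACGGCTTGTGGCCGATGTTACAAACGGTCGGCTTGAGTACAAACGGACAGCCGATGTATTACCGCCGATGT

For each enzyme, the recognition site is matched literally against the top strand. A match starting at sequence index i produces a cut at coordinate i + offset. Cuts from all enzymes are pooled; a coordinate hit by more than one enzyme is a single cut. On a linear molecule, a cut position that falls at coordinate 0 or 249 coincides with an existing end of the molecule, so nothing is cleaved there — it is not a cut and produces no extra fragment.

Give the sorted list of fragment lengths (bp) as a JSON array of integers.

Scan for sites:
  UxaIV (GCCGATGT, off=4): starts [4, 146, 155, 188, 227, 241] → cuts [8, 150, 159, 192, 231, 245]
  WciI (ACAAACG, off=0): starts [36, 49, 77, 105, 197, 216] → cuts [36, 49, 77, 105, 197, 216]
  KluIV (CGGCTT, off=1): starts [13, 67, 85, 91, 115, 127, 134, 170, 179, 206] → cuts [14, 68, 86, 92, 116, 128, 135, 171, 180, 207]

All cut coordinates (distinct, sorted): [8, 14, 36, 49, 68, 77, 86, 92, 105, 116, 128, 135, 150, 159, 171, 180, 192, 197, 207, 216, 231, 245]

Fragments:
  [0,8): 8 bp
  [8,14): 6 bp
  [14,36): 22 bp
  [36,49): 13 bp
  [49,68): 19 bp
  [68,77): 9 bp
  [77,86): 9 bp
  [86,92): 6 bp
  [92,105): 13 bp
  [105,116): 11 bp
  [116,128): 12 bp
  [128,135): 7 bp
  [135,150): 15 bp
  [150,159): 9 bp
  [159,171): 12 bp
  [171,180): 9 bp
  [180,192): 12 bp
  [192,197): 5 bp
  [197,207): 10 bp
  [207,216): 9 bp
  [216,231): 15 bp
  [231,245): 14 bp
  [245,249): 4 bp

[4,5,6,6,7,8,9,9,9,9,9,10,11,12,12,12,13,13,14,15,15,19,22]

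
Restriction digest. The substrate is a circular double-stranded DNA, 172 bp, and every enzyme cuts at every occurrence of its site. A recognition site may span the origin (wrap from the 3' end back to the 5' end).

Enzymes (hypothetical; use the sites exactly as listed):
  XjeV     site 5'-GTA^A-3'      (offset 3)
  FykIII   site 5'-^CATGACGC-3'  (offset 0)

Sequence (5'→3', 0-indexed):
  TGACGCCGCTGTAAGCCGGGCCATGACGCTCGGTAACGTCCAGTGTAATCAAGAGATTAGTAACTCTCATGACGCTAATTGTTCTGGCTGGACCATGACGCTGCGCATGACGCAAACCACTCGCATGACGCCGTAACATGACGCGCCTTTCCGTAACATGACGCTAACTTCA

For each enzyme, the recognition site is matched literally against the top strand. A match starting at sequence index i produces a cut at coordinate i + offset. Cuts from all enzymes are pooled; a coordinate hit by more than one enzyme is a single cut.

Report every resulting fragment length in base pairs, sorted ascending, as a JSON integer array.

Scan for sites:
  XjeV GTAA/3: at [10, 32, 44, 59, 132, 152] ⇒ [13, 35, 47, 62, 135, 155]
  FykIII CATGACGC/0: at [21, 67, 93, 105, 123, 136, 156, 170] ⇒ [21, 67, 93, 105, 123, 136, 156, 170]

All cut coordinates (distinct, sorted): [13, 21, 35, 47, 62, 67, 93, 105, 123, 135, 136, 155, 156, 170]

Fragment lengths:
  13→21: 8 bp
  21→35: 14 bp
  35→47: 12 bp
  47→62: 15 bp
  62→67: 5 bp
  67→93: 26 bp
  93→105: 12 bp
  105→123: 18 bp
  123→135: 12 bp
  135→136: 1 bp
  136→155: 19 bp
  155→156: 1 bp
  156→170: 14 bp
  170→13 (wrap): 172-170+13 = 15 bp

[1,1,5,8,12,12,12,14,14,15,15,18,19,26]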